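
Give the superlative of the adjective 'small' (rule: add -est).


Apply superlative formation (add -est): 'small' -> 'smallest'.

smallest


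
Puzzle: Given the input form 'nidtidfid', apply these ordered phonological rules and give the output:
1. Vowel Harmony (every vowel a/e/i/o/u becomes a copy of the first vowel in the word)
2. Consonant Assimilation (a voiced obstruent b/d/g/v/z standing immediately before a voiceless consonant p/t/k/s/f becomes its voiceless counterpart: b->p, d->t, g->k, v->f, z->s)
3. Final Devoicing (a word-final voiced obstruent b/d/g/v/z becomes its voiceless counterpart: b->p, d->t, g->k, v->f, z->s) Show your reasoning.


Starting form: 'nidtidfid'
Rule 1: Vowel Harmony: all vowels already match. No change.
Rule 2: Consonant Assimilation: voiced obstruent before voiceless consonant becomes voiceless ('dt' -> 'tt', 'df' -> 'tf'). 'nidtidfid' -> 'nittitfid'
Rule 3: Final Devoicing: word-final voiced obstruent 'd' becomes voiceless 't'. 'nittitfid' -> 'nittitfit'
Final form: 'nittitfit'

nittitfit


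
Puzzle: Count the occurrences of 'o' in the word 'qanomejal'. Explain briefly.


Letter 'o' in 'qanomejal': found at position(s) 4 = 1 occurrence(s).

1


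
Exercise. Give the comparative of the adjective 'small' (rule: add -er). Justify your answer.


Apply comparative formation (add -er): 'small' -> 'smaller'.

smaller


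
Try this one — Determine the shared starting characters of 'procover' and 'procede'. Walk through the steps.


Compare from the start: 4 characters match: 'proc'. Mismatch at position 5: 'o' vs 'e'.

proc


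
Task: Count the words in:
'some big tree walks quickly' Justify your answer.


Split into words: some | big | tree | walks | quickly = 5 words.

5


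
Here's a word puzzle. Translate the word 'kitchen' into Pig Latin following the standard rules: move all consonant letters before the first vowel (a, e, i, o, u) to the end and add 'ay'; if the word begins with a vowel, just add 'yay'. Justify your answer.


'kitchen': move consonant cluster 'k' to end and add 'ay': 'itchenkay'.

itchenkay


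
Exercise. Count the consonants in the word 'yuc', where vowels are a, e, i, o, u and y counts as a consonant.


Consonants in 'yuc': y, c = 2 consonants.

2


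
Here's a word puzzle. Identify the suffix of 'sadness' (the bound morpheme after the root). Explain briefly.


The word 'sadness' = 'sad' (root) + '-ness' (suffix). The suffix is '-ness'.

ness


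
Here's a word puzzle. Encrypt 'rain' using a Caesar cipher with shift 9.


Shift each letter by 9: r -> a, a -> j, i -> r, n -> w. Result: 'ajrw'.

ajrw


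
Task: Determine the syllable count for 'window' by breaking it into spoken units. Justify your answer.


Break 'window' into syllables: win-dow -> win | dow = 2 syllables

2 syllables


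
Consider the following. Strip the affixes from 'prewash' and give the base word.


Remove prefix 'pre' from 'prewash' to get root 'wash'.

wash


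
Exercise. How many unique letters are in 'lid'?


Unique letters in 'lid': {d, i, l} = 3 distinct letters.

3


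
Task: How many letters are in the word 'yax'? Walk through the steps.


Spell out 'yax' and number each letter: y(1), a(2), x(3). Total: 3 letters.

3


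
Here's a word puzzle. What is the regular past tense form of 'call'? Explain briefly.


Apply rule: Add -ed. 'call' becomes 'called'.

called


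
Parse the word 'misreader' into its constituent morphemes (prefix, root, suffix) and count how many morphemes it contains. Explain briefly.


Step 1: Identify prefix: 'mis' (meaning: wrongly)
Step 2: Identify root: 'read'
Step 3: Identify suffix(es): 'er'
Decomposition: mis- (prefix: wrongly) + read (root) + -er (suffix: one who)
Total morphemes: 3

3 morphemes (mis- (prefix: wrongly) + read (root) + -er (suffix: one who))


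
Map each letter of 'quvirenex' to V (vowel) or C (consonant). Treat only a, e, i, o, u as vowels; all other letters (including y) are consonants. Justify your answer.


Letter mapping: q = C, u = V, v = C, i = V, r = C, e = V, n = C, e = V, x = C.

CVCVCVCVC


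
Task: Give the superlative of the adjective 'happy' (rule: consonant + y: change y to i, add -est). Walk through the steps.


Apply superlative formation (consonant + y: change y to i, add -est): 'happy' -> 'happiest'.

happiest


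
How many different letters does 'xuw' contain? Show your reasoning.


Unique letters in 'xuw': {u, w, x} = 3 distinct letters.

3


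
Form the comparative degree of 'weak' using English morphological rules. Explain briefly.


Apply comparative formation (add -er): 'weak' -> 'weaker'.

weaker


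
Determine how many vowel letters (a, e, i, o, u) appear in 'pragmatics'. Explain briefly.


Vowels in 'pragmatics': a, a, i = 3 vowels.

3


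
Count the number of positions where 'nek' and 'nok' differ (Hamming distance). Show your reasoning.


Alignment:
Position 1: 'n' vs 'n' = match
Position 2: 'e' vs 'o' = DIFFER
Position 3: 'k' vs 'k' = match
Total differences: 1

1


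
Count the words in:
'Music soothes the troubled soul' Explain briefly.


Split into words: Music | soothes | the | troubled | soul = 5 words.

5


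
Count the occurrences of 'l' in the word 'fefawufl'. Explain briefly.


Letter 'l' in 'fefawufl': found at position(s) 8 = 1 occurrence(s).

1


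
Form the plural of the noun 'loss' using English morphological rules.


Apply rule: Add -es (sibilant/fricative ending). 'loss' becomes 'losses'.

losses


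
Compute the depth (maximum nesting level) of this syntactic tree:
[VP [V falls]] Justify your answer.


Count bracket nesting levels:
'[' at pos 0: depth = 1
'[' at pos 4: depth = 2
Maximum depth reached: 2

2


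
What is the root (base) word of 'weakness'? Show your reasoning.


Remove suffix '-ness' from 'weakness' to get root 'weak'.

weak


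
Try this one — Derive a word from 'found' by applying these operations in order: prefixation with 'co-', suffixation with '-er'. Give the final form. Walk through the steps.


Step 1: Add prefix 'co-' to 'found' = 'cofound'
Step 2: Add suffix '-er' to 'cofound' = 'cofounder'

cofounder


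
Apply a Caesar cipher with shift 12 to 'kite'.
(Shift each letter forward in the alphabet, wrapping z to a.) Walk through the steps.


Shift each letter by 12: k -> w, i -> u, t -> f, e -> q. Result: 'wufq'.

wufq


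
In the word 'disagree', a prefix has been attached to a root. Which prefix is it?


The word 'disagree' = 'dis' (prefix) + 'agree' (root). The prefix is 'dis'.

dis


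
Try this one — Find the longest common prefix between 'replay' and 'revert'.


Compare from the start: 2 characters match: 're'. Mismatch at position 3: 'p' vs 'v'.

re


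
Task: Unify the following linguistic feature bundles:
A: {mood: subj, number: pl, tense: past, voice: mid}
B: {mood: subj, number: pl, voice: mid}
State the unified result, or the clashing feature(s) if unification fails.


Compare features:
mood: A=subj vs B=subj -> unified: subj
number: A=pl vs B=pl -> unified: pl
tense: A=past vs B=_ -> unified: past
voice: A=mid vs B=mid -> unified: mid
No clashes found.

Unified: {mood: subj, number: pl, tense: past, voice: mid}


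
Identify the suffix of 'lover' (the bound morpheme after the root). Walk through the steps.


The word 'lover' = 'love' (root) + '-er' (suffix). The suffix is '-er'.

er


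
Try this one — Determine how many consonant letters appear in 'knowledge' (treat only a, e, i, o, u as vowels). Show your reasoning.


Consonants in 'knowledge': k, n, w, l, d, g = 6 consonants.

6


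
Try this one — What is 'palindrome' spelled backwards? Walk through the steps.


Reverse 'palindrome' character by character: 'emordnilap'.

emordnilap


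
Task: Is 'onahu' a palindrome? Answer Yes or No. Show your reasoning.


Forward: 'onahu'
Reversed: 'uhano'
They differ.

No


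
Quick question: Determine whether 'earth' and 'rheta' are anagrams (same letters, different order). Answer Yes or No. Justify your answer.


Sorted letters of 'earth': 'aehrt'
Sorted letters of 'rheta': 'aehrt'
They match.

Yes


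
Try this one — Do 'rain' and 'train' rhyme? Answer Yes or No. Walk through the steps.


Rime (stressed vowel + following sounds) of 'rain': -ain = /eɪn/
Rime of 'train': -ain = /eɪn/
/eɪn/ and /eɪn/ are the same ending sound, so the words rhyme.

Yes


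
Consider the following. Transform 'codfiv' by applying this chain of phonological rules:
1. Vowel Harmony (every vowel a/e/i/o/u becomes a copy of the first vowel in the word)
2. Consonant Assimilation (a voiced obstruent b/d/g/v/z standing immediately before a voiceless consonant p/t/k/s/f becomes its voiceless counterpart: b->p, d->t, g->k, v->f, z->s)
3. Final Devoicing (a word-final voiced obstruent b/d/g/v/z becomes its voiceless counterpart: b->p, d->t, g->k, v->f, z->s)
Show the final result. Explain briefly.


Starting form: 'codfiv'
Rule 1: Vowel Harmony: all vowels become 'o' (matching first vowel). 'codfiv' -> 'codfov'
Rule 2: Consonant Assimilation: voiced obstruent before voiceless consonant becomes voiceless ('df' -> 'tf'). 'codfov' -> 'cotfov'
Rule 3: Final Devoicing: word-final voiced obstruent 'v' becomes voiceless 'f'. 'cotfov' -> 'cotfof'
Final form: 'cotfof'

cotfof


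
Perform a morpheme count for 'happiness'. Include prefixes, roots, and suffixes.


Decomposition: happy (root) + -ness (suffix) = 2 morpheme(s)

2 morphemes


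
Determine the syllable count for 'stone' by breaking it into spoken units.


Break 'stone' into syllables: stone -> stone = 1 syllable

1 syllable


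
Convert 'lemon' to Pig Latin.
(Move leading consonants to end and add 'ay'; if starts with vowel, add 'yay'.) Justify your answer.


'lemon': move consonant cluster 'l' to end and add 'ay': 'emonlay'.

emonlay


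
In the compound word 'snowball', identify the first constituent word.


Split 'snowball' into 'snow' + 'ball'. The first part is 'snow'.

snow


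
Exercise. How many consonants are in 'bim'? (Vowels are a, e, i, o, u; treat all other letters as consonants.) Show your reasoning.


Consonants in 'bim': b, m = 2 consonants.

2


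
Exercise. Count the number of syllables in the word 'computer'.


Break 'computer' into syllables: com-pu-ter -> com | pu | ter = 3 syllables

3 syllables


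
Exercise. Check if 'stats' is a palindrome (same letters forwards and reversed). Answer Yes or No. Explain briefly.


Forward: 'stats'
Reversed: 'stats'
They are identical.

Yes


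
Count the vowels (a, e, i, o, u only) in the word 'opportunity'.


Vowels in 'opportunity': o, o, u, i = 4 vowels.

4


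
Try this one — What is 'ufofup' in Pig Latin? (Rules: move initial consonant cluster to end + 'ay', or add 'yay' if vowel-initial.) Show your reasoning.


'ufofup' starts with a vowel, so add 'yay': 'ufofupyay'.

ufofupyay


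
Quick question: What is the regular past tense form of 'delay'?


Apply rule: Add -ed. 'delay' becomes 'delayed'.

delayed


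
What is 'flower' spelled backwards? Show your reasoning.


Reverse 'flower' character by character: 'rewolf'.

rewolf


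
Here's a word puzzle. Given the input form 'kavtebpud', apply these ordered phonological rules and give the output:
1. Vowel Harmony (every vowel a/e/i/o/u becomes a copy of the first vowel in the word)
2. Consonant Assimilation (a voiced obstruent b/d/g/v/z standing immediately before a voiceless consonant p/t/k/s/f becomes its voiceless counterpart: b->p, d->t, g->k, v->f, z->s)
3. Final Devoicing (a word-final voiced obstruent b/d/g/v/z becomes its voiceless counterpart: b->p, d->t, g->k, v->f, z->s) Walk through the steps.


Starting form: 'kavtebpud'
Rule 1: Vowel Harmony: all vowels become 'a' (matching first vowel). 'kavtebpud' -> 'kavtabpad'
Rule 2: Consonant Assimilation: voiced obstruent before voiceless consonant becomes voiceless ('vt' -> 'ft', 'bp' -> 'pp'). 'kavtabpad' -> 'kaftappad'
Rule 3: Final Devoicing: word-final voiced obstruent 'd' becomes voiceless 't'. 'kaftappad' -> 'kaftappat'
Final form: 'kaftappat'

kaftappat


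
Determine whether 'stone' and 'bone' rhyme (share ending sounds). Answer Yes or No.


Rime (stressed vowel + following sounds) of 'stone': -one = /oʊn/
Rime of 'bone': -one = /oʊn/
/oʊn/ and /oʊn/ are the same ending sound, so the words rhyme.

Yes


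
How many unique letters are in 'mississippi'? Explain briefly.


Unique letters in 'mississippi': {i, m, p, s} = 4 distinct letters.

4


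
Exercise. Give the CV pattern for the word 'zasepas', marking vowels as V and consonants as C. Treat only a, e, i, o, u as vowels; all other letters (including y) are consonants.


Letter mapping: z = C, a = V, s = C, e = V, p = C, a = V, s = C.

CVCVCVC


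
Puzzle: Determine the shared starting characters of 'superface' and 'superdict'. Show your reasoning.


Compare from the start: 5 characters match: 'super'. Mismatch at position 6: 'f' vs 'd'.

super


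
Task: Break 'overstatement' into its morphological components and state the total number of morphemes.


Step 1: Identify prefix: 'over' (meaning: excessively)
Step 2: Identify root: 'state'
Step 3: Identify suffix(es): 'ment'
Decomposition: over- (prefix: excessively) + state (root) + -ment (suffix: action/result)
Total morphemes: 3

3 morphemes (over- (prefix: excessively) + state (root) + -ment (suffix: action/result))


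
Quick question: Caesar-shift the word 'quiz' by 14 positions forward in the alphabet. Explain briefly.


Shift each letter by 14: q -> e, u -> i, i -> w, z -> n. Result: 'eiwn'.

eiwn


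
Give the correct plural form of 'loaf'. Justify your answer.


Apply rule: Change -f to -ves. 'loaf' becomes 'loaves'.

loaves


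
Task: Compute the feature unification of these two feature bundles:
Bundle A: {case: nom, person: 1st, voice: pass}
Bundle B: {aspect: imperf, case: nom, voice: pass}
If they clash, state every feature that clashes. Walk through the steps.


Compare features:
aspect: A=_ vs B=imperf -> unified: imperf
case: A=nom vs B=nom -> unified: nom
person: A=1st vs B=_ -> unified: 1st
voice: A=pass vs B=pass -> unified: pass
No clashes found.

Unified: {aspect: imperf, case: nom, person: 1st, voice: pass}


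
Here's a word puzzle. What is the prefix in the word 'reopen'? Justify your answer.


The word 'reopen' = 're' (prefix) + 'open' (root). The prefix is 're'.

re


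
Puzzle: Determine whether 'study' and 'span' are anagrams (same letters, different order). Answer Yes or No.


Sorted letters of 'study': 'dstuy'
Sorted letters of 'span': 'anps'
They do not match.

No


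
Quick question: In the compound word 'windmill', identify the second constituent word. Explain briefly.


Split 'windmill' into 'wind' + 'mill'. The second part is 'mill'.

mill


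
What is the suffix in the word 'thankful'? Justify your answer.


The word 'thankful' = 'thank' (root) + '-ful' (suffix). The suffix is '-ful'.

ful


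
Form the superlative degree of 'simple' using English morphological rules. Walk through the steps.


Apply superlative formation (ends in e: add -st): 'simple' -> 'simplest'.

simplest


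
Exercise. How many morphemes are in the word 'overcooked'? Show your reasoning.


Decomposition: over- (prefix) + cook (root) + -ed (suffix) = 3 morpheme(s)

3 morphemes


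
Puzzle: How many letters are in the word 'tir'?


Spell out 'tir' and number each letter: t(1), i(2), r(3). Total: 3 letters.

3


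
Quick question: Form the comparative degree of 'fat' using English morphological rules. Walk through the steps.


Apply comparative formation (double final consonant, add -er): 'fat' -> 'fatter'.

fatter


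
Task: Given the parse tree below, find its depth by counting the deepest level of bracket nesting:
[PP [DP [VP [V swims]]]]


Count bracket nesting levels:
'[' at pos 0: depth = 1
'[' at pos 4: depth = 2
'[' at pos 8: depth = 3
'[' at pos 12: depth = 4
Maximum depth reached: 4

4


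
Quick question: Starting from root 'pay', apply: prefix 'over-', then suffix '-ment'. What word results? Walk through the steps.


Step 1: Add prefix 'over-' to 'pay' = 'overpay'
Step 2: Add suffix '-ment' to 'overpay' = 'overpayment'

overpayment


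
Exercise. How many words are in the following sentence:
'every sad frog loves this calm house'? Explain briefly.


Split into words: every | sad | frog | loves | this | calm | house = 7 words.

7


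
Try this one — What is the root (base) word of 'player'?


Remove suffix '-er' from 'player' to get root 'play'.

play


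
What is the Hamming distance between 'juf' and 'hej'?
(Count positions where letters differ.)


Alignment:
Position 1: 'j' vs 'h' = DIFFER
Position 2: 'u' vs 'e' = DIFFER
Position 3: 'f' vs 'j' = DIFFER
Total differences: 3

3


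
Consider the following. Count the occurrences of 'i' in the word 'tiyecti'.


Letter 'i' in 'tiyecti': found at position(s) 2, 7 = 2 occurrence(s).

2


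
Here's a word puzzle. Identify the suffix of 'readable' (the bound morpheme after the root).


The word 'readable' = 'read' (root) + '-able' (suffix). The suffix is '-able'.

able


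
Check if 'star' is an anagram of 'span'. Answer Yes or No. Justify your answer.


Sorted letters of 'star': 'arst'
Sorted letters of 'span': 'anps'
They do not match.

No


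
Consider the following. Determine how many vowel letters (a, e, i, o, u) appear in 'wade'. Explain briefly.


Vowels in 'wade': a, e = 2 vowels.

2


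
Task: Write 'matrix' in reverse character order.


Reverse 'matrix' character by character: 'xirtam'.

xirtam


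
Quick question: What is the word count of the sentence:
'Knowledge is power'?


Split into words: Knowledge | is | power = 3 words.

3


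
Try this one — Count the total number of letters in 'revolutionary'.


Spell out 'revolutionary' and number each letter: r(1), e(2), v(3), o(4), l(5), u(6), t(7), i(8), o(9), n(10), a(11), r(12), y(13). Total: 13 letters.

13


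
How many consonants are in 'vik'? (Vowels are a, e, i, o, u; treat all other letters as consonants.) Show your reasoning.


Consonants in 'vik': v, k = 2 consonants.

2


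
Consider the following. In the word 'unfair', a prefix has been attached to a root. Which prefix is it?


The word 'unfair' = 'un' (prefix) + 'fair' (root). The prefix is 'un'.

un


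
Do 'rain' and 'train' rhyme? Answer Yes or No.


Rime (stressed vowel + following sounds) of 'rain': -ain = /eɪn/
Rime of 'train': -ain = /eɪn/
/eɪn/ and /eɪn/ are the same ending sound, so the words rhyme.

Yes


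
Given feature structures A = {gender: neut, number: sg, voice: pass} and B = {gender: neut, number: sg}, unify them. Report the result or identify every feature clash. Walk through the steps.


Compare features:
gender: A=neut vs B=neut -> unified: neut
number: A=sg vs B=sg -> unified: sg
voice: A=pass vs B=_ -> unified: pass
No clashes found.

Unified: {gender: neut, number: sg, voice: pass}


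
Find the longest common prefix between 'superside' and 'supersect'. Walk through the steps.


Compare from the start: 6 characters match: 'supers'. Mismatch at position 7: 'i' vs 'e'.

supers


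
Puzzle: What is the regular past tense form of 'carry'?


Apply rule: Change -y to -ied. 'carry' becomes 'carried'.

carried


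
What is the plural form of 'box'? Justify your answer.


Apply rule: Add -es (sibilant/fricative ending). 'box' becomes 'boxes'.

boxes


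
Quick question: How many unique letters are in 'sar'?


Unique letters in 'sar': {a, r, s} = 3 distinct letters.

3


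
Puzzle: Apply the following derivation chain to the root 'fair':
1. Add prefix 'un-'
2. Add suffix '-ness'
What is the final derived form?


Step 1: Add prefix 'un-' to 'fair' = 'unfair'
Step 2: Add suffix '-ness' to 'unfair' = 'unfairness'

unfairness


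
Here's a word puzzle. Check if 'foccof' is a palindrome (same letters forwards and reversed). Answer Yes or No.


Forward: 'foccof'
Reversed: 'foccof'
They are identical.

Yes


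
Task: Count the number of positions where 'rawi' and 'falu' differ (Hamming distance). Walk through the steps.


Alignment:
Position 1: 'r' vs 'f' = DIFFER
Position 2: 'a' vs 'a' = match
Position 3: 'w' vs 'l' = DIFFER
Position 4: 'i' vs 'u' = DIFFER
Total differences: 3

3


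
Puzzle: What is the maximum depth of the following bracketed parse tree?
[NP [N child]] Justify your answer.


Count bracket nesting levels:
'[' at pos 0: depth = 1
'[' at pos 4: depth = 2
Maximum depth reached: 2

2


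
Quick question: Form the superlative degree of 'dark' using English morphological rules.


Apply superlative formation (add -est): 'dark' -> 'darkest'.

darkest


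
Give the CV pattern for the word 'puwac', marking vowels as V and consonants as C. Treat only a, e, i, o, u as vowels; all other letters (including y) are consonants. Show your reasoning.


Letter mapping: p = C, u = V, w = C, a = V, c = C.

CVCVC


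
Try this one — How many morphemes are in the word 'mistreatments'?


Decomposition: mis- (prefix) + treat (root) + -ment (suffix) + -s (plural) = 4 morpheme(s)

4 morphemes


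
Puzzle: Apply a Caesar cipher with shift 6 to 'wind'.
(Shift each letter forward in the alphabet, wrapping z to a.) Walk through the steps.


Shift each letter by 6: w -> c, i -> o, n -> t, d -> j. Result: 'cotj'.

cotj


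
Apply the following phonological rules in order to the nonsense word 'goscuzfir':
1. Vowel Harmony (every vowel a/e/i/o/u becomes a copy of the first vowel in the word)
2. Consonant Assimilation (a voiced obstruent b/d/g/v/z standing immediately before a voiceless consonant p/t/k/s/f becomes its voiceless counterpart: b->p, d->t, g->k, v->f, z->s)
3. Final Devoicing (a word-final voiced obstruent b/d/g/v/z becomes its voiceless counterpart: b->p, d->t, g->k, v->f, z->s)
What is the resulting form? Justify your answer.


Starting form: 'goscuzfir'
Rule 1: Vowel Harmony: all vowels become 'o' (matching first vowel). 'goscuzfir' -> 'goscozfor'
Rule 2: Consonant Assimilation: voiced obstruent before voiceless consonant becomes voiceless ('zf' -> 'sf'). 'goscozfor' -> 'goscosfor'
Rule 3: Final Devoicing: final consonant 'r' is not one of the voiced obstruents b/d/g/v/z. No change.
Final form: 'goscosfor'

goscosfor


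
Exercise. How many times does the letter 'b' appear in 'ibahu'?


Letter 'b' in 'ibahu': found at position(s) 2 = 1 occurrence(s).

1


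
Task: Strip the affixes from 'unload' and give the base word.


Remove prefix 'un' from 'unload' to get root 'load'.

load


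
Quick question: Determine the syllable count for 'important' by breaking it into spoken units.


Break 'important' into syllables: im-por-tant -> im | por | tant = 3 syllables

3 syllables


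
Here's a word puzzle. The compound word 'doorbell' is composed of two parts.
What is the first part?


Split 'doorbell' into 'door' + 'bell'. The first part is 'door'.

door


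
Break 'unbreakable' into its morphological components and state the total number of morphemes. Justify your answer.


Step 1: Identify prefix: 'un' (meaning: not/reverse)
Step 2: Identify root: 'break'
Step 3: Identify suffix(es): 'able'
Decomposition: un- (prefix: not/reverse) + break (root) + -able (suffix: capable of)
Total morphemes: 3

3 morphemes (un- (prefix: not/reverse) + break (root) + -able (suffix: capable of))


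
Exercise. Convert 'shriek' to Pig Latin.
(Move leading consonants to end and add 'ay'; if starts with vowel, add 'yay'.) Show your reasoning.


'shriek': move consonant cluster 'shr' to end and add 'ay': 'iekshray'.

iekshray


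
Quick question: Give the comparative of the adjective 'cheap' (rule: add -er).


Apply comparative formation (add -er): 'cheap' -> 'cheaper'.

cheaper


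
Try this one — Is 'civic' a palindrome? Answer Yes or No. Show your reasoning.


Forward: 'civic'
Reversed: 'civic'
They are identical.

Yes


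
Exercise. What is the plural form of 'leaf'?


Apply rule: Change -f to -ves. 'leaf' becomes 'leaves'.

leaves


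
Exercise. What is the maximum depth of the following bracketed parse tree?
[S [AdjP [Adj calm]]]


Count bracket nesting levels:
'[' at pos 0: depth = 1
'[' at pos 3: depth = 2
'[' at pos 9: depth = 3
Maximum depth reached: 3

3


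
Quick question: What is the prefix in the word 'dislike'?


The word 'dislike' = 'dis' (prefix) + 'like' (root). The prefix is 'dis'.

dis


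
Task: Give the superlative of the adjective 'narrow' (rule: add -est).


Apply superlative formation (add -est): 'narrow' -> 'narrowest'.

narrowest


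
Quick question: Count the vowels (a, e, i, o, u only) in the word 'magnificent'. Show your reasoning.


Vowels in 'magnificent': a, i, i, e = 4 vowels.

4


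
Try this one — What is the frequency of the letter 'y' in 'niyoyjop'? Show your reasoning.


Letter 'y' in 'niyoyjop': found at position(s) 3, 5 = 2 occurrence(s).

2


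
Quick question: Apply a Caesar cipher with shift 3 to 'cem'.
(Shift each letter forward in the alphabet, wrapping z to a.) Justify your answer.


Shift each letter by 3: c -> f, e -> h, m -> p. Result: 'fhp'.

fhp


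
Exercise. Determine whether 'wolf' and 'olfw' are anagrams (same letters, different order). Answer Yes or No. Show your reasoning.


Sorted letters of 'wolf': 'flow'
Sorted letters of 'olfw': 'flow'
They match.

Yes


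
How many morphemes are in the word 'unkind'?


Decomposition: un- (prefix) + kind (root) = 2 morpheme(s)

2 morphemes


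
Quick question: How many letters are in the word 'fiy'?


Spell out 'fiy' and number each letter: f(1), i(2), y(3). Total: 3 letters.

3


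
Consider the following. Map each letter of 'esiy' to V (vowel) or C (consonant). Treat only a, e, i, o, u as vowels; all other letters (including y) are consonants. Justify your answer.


Letter mapping: e = V, s = C, i = V, y = C.

VCVC


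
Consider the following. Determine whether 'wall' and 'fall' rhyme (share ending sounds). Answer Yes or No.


Rime (stressed vowel + following sounds) of 'wall': -all = /ɔːl/
Rime of 'fall': -all = /ɔːl/
/ɔːl/ and /ɔːl/ are the same ending sound, so the words rhyme.

Yes


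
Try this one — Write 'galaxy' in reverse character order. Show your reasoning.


Reverse 'galaxy' character by character: 'yxalag'.

yxalag


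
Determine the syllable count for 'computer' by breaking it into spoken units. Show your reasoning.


Break 'computer' into syllables: com-pu-ter -> com | pu | ter = 3 syllables

3 syllables


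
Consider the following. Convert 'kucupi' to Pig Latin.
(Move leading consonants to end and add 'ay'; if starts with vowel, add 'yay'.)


'kucupi': move consonant cluster 'k' to end and add 'ay': 'ucupikay'.

ucupikay


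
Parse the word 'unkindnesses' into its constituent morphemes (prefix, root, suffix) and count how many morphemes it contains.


Step 1: Identify prefix: 'un' (meaning: not/reverse)
Step 2: Identify root: 'kind'
Step 3: Identify suffix(es): 'ness, es'
Decomposition: un- (prefix: not/reverse) + kind (root) + -ness (suffix: state of) + -es (plural)
Total morphemes: 4

4 morphemes (un- (prefix: not/reverse) + kind (root) + -ness (suffix: state of) + -es (plural))


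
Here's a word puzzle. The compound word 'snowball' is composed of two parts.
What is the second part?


Split 'snowball' into 'snow' + 'ball'. The second part is 'ball'.

ball


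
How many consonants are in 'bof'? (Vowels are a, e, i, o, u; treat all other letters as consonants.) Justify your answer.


Consonants in 'bof': b, f = 2 consonants.

2


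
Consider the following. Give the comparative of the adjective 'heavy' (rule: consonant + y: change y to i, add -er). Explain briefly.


Apply comparative formation (consonant + y: change y to i, add -er): 'heavy' -> 'heavier'.

heavier


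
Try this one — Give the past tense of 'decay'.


Apply rule: Add -ed. 'decay' becomes 'decayed'.

decayed


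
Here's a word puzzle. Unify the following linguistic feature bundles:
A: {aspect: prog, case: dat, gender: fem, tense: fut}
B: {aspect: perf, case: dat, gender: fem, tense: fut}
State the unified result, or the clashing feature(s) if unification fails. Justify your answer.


Compare features:
aspect: A=prog vs B=perf -> CLASH
case: A=dat vs B=dat -> unified: dat
gender: A=fem vs B=fem -> unified: fem
tense: A=fut vs B=fut -> unified: fut
Clash detected on feature 'aspect' (prog vs perf); unification fails.

CLASH on 'aspect' (prog vs perf)


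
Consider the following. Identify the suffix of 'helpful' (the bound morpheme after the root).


The word 'helpful' = 'help' (root) + '-ful' (suffix). The suffix is '-ful'.

ful


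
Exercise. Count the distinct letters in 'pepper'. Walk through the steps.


Unique letters in 'pepper': {e, p, r} = 3 distinct letters.

3


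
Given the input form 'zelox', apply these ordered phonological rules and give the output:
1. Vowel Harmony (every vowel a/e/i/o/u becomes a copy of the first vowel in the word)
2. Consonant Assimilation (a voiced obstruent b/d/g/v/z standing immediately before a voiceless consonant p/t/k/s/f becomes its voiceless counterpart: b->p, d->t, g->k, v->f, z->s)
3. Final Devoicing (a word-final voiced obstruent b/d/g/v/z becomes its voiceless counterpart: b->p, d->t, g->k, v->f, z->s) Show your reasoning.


Starting form: 'zelox'
Rule 1: Vowel Harmony: all vowels become 'e' (matching first vowel). 'zelox' -> 'zelex'
Rule 2: Consonant Assimilation: no voiced obstruent (b/d/g/v/z) stands immediately before a voiceless consonant (p/t/k/s/f). No change.
Rule 3: Final Devoicing: final consonant 'x' is not one of the voiced obstruents b/d/g/v/z. No change.
Final form: 'zelex'

zelex


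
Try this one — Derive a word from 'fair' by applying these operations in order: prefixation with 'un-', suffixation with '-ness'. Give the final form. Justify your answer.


Step 1: Add prefix 'un-' to 'fair' = 'unfair'
Step 2: Add suffix '-ness' to 'unfair' = 'unfairness'

unfairness


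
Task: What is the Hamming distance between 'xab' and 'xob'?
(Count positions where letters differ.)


Alignment:
Position 1: 'x' vs 'x' = match
Position 2: 'a' vs 'o' = DIFFER
Position 3: 'b' vs 'b' = match
Total differences: 1

1


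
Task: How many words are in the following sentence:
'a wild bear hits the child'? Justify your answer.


Split into words: a | wild | bear | hits | the | child = 6 words.

6


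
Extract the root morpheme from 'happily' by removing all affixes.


Remove suffix '-ly' from 'happily' to get root 'happy'.

happy


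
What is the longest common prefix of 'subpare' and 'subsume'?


Compare from the start: 3 characters match: 'sub'. Mismatch at position 4: 'p' vs 's'.

sub


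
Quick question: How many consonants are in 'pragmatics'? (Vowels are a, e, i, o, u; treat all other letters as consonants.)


Consonants in 'pragmatics': p, r, g, m, t, c, s = 7 consonants.

7


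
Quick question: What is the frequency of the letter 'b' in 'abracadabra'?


Letter 'b' in 'abracadabra': found at position(s) 2, 9 = 2 occurrence(s).

2


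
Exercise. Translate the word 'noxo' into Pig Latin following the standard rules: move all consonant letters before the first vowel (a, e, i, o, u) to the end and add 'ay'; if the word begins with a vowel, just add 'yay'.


'noxo': move consonant cluster 'n' to end and add 'ay': 'oxonay'.

oxonay


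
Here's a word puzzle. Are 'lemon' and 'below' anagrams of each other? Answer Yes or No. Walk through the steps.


Sorted letters of 'lemon': 'elmno'
Sorted letters of 'below': 'below'
They do not match.

No


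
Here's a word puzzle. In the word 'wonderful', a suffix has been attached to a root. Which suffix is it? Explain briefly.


The word 'wonderful' = 'wonder' (root) + '-ful' (suffix). The suffix is '-ful'.

ful


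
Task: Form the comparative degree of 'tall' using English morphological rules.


Apply comparative formation (add -er): 'tall' -> 'taller'.

taller


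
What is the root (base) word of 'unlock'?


Remove prefix 'un' from 'unlock' to get root 'lock'.

lock


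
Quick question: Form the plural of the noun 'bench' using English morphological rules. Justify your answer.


Apply rule: Add -es (sibilant/fricative ending). 'bench' becomes 'benches'.

benches


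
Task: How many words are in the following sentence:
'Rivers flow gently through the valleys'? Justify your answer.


Split into words: Rivers | flow | gently | through | the | valleys = 6 words.

6


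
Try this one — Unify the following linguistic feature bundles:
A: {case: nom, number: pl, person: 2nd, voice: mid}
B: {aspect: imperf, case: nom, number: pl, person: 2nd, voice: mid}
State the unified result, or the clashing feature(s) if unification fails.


Compare features:
aspect: A=_ vs B=imperf -> unified: imperf
case: A=nom vs B=nom -> unified: nom
number: A=pl vs B=pl -> unified: pl
person: A=2nd vs B=2nd -> unified: 2nd
voice: A=mid vs B=mid -> unified: mid
No clashes found.

Unified: {aspect: imperf, case: nom, number: pl, person: 2nd, voice: mid}


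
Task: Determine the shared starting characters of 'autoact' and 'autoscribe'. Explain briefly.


Compare from the start: 4 characters match: 'auto'. Mismatch at position 5: 'a' vs 's'.

auto


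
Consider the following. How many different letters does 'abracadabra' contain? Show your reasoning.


Unique letters in 'abracadabra': {a, b, c, d, r} = 5 distinct letters.

5


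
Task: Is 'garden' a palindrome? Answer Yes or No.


Forward: 'garden'
Reversed: 'nedrag'
They differ.

No


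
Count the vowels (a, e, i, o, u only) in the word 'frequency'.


Vowels in 'frequency': e, u, e = 3 vowels.

3


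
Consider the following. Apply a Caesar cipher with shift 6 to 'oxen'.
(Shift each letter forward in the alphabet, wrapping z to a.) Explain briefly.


Shift each letter by 6: o -> u, x -> d, e -> k, n -> t. Result: 'udkt'.

udkt


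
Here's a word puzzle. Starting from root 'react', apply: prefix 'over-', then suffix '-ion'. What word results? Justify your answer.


Step 1: Add prefix 'over-' to 'react' = 'overreact'
Step 2: Add suffix '-ion' to 'overreact' = 'overreaction'

overreaction


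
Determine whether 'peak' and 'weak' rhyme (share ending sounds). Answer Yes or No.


Rime (stressed vowel + following sounds) of 'peak': -eak = /iːk/
Rime of 'weak': -eak = /iːk/
/iːk/ and /iːk/ are the same ending sound, so the words rhyme.

Yes


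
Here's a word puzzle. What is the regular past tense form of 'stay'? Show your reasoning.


Apply rule: Add -ed. 'stay' becomes 'stayed'.

stayed


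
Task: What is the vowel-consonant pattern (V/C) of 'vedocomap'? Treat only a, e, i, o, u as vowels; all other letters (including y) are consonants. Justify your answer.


Letter mapping: v = C, e = V, d = C, o = V, c = C, o = V, m = C, a = V, p = C.

CVCVCVCVC


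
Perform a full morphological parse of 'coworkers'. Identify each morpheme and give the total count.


Step 1: Identify prefix: 'co' (meaning: together)
Step 2: Identify root: 'work'
Step 3: Identify suffix(es): 'er, s'
Decomposition: co- (prefix: together) + work (root) + -er (suffix: one who) + -s (plural)
Total morphemes: 4

4 morphemes (co- (prefix: together) + work (root) + -er (suffix: one who) + -s (plural))


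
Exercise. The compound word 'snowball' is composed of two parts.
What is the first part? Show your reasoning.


Split 'snowball' into 'snow' + 'ball'. The first part is 'snow'.

snow


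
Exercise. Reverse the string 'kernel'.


Reverse 'kernel' character by character: 'lenrek'.

lenrek


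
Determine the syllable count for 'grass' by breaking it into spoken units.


Break 'grass' into syllables: grass -> grass = 1 syllable

1 syllable


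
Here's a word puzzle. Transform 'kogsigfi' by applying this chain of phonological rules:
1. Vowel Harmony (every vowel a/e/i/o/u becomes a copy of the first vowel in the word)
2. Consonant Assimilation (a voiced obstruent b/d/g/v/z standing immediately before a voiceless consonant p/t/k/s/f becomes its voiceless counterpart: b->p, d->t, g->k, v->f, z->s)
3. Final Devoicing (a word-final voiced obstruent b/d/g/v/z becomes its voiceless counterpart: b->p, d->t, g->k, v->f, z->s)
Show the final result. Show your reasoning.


Starting form: 'kogsigfi'
Rule 1: Vowel Harmony: all vowels become 'o' (matching first vowel). 'kogsigfi' -> 'kogsogfo'
Rule 2: Consonant Assimilation: voiced obstruent before voiceless consonant becomes voiceless ('gs' -> 'ks', 'gf' -> 'kf'). 'kogsogfo' -> 'koksokfo'
Rule 3: Final Devoicing: the word ends in the vowel 'o', not a consonant. No change.
Final form: 'koksokfo'

koksokfo


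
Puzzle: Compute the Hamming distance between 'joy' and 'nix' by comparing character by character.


Alignment:
Position 1: 'j' vs 'n' = DIFFER
Position 2: 'o' vs 'i' = DIFFER
Position 3: 'y' vs 'x' = DIFFER
Total differences: 3

3


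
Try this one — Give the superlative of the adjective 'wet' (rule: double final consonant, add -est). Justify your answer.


Apply superlative formation (double final consonant, add -est): 'wet' -> 'wettest'.

wettest


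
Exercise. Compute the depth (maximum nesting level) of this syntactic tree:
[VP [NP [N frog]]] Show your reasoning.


Count bracket nesting levels:
'[' at pos 0: depth = 1
'[' at pos 4: depth = 2
'[' at pos 8: depth = 3
Maximum depth reached: 3

3


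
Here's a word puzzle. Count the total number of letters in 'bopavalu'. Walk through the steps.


Spell out 'bopavalu' and number each letter: b(1), o(2), p(3), a(4), v(5), a(6), l(7), u(8). Total: 8 letters.

8


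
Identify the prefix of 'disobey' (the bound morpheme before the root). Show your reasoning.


The word 'disobey' = 'dis' (prefix) + 'obey' (root). The prefix is 'dis'.

dis


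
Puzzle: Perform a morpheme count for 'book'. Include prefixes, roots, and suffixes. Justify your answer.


Decomposition: book (free morpheme) = 1 morpheme(s)

1 morphemes


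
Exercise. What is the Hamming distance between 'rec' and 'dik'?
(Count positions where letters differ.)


Alignment:
Position 1: 'r' vs 'd' = DIFFER
Position 2: 'e' vs 'i' = DIFFER
Position 3: 'c' vs 'k' = DIFFER
Total differences: 3

3


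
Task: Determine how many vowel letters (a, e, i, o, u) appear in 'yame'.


Vowels in 'yame': a, e = 2 vowels.

2


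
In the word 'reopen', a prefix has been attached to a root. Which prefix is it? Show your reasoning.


The word 'reopen' = 're' (prefix) + 'open' (root). The prefix is 're'.

re


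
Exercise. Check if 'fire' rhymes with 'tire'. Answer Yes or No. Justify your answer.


Rime (stressed vowel + following sounds) of 'fire': -ire = /aɪər/
Rime of 'tire': -ire = /aɪər/
/aɪər/ and /aɪər/ are the same ending sound, so the words rhyme.

Yes


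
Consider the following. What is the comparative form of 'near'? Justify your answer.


Apply comparative formation (add -er): 'near' -> 'nearer'.

nearer


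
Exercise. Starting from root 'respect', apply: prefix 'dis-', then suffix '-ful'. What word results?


Step 1: Add prefix 'dis-' to 'respect' = 'disrespect'
Step 2: Add suffix '-ful' to 'disrespect' = 'disrespectful'

disrespectful


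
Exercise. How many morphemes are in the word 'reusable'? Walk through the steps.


Decomposition: re- (prefix) + use (root) + -able (suffix) = 3 morpheme(s)

3 morphemes
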